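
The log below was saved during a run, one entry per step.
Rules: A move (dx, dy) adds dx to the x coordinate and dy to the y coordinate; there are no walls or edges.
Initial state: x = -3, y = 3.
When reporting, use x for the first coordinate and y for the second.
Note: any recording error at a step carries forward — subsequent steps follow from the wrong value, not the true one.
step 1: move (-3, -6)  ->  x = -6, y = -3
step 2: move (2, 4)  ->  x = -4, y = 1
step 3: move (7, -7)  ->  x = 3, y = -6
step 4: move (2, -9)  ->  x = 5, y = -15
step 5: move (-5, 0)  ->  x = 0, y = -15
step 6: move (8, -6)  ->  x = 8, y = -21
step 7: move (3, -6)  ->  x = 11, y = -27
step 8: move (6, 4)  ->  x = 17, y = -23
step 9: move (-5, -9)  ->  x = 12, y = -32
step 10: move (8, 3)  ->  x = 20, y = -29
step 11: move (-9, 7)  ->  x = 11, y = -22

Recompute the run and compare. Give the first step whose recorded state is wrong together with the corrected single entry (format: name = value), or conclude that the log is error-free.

no error

1. x = -3 + (-3) = -6, y = 3 + (-6) = -3 (no discrepancy)
2. x = -6 + (2) = -4, y = -3 + (4) = 1 (confirmed correct)
3. x = -4 + (7) = 3, y = 1 + (-7) = -6 (no discrepancy)
4. x = 3 + (2) = 5, y = -6 + (-9) = -15 (consistent with the log)
5. x = 5 + (-5) = 0, y = -15 + (0) = -15 (consistent with the log)
6. x = 0 + (8) = 8, y = -15 + (-6) = -21 (agrees with the log)
7. x = 8 + (3) = 11, y = -21 + (-6) = -27 (exactly as logged)
8. x = 11 + (6) = 17, y = -27 + (4) = -23 (in agreement)
9. x = 17 + (-5) = 12, y = -23 + (-9) = -32 (matches)
10. x = 12 + (8) = 20, y = -32 + (3) = -29 (same as recorded)
11. x = 20 + (-9) = 11, y = -29 + (7) = -22 (agrees with the log)
The recomputation confirms every line.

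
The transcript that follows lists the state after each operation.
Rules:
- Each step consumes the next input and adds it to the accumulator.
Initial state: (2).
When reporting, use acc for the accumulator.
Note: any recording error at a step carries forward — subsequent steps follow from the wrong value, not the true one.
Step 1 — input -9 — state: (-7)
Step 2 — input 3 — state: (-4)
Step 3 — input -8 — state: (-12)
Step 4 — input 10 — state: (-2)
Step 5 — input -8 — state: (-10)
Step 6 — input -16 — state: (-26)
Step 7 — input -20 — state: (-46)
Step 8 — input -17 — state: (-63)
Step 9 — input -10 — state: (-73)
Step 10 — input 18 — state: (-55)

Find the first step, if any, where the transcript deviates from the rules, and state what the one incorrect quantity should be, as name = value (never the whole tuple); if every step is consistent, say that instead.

Recomputing the run from the initial state:
step 1: acc = -7
step 2: acc = -4
step 3: acc = -12
step 4: acc = -2
step 5: acc = -10
step 6: acc = -26
step 7: acc = -46
step 8: acc = -63
step 9: acc = -73
step 10: acc = -55
This matches the transcript at every step.

no error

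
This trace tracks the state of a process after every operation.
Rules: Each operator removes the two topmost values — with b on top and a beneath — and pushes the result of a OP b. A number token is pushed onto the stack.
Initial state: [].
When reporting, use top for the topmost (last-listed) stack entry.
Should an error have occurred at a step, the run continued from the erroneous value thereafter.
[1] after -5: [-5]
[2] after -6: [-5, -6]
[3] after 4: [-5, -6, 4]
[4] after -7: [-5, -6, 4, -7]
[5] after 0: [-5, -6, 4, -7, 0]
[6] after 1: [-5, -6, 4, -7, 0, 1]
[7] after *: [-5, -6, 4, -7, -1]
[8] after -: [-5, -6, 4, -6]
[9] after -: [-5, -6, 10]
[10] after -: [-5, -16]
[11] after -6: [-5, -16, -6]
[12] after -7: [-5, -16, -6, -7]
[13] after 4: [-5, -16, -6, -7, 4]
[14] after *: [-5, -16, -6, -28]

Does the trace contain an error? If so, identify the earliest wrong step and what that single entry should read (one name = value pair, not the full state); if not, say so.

step 7, top = 0

Step 1: push -5: top = -5 — verified.
Step 2: push -6: top = -6 — in agreement.
Step 3: push 4: top = 4 — agrees with the trace.
Step 4: push -7: top = -7 — matches.
Step 5: push 0: top = 0 — same as recorded.
Step 6: push 1: top = 1 — confirmed correct.
Step 7: 0 * 1 = 0 — this is not what the trace shows.
First deviation found at step 7; the corrected entry is top = 0.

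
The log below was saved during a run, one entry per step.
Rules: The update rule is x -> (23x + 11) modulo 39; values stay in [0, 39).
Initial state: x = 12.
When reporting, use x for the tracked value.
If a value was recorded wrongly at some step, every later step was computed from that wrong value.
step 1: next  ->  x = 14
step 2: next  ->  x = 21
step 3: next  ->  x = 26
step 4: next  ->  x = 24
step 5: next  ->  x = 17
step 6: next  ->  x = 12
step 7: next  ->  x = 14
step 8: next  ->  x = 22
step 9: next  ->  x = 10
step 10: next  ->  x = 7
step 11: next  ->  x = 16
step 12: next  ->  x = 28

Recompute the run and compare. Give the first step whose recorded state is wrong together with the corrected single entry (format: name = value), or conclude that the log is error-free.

step 8, x = 21

1. x = (23*12 + 11) mod 39 = 14 (checks out)
2. x = (23*14 + 11) mod 39 = 21 (confirmed correct)
3. x = (23*21 + 11) mod 39 = 26 (confirmed correct)
4. x = (23*26 + 11) mod 39 = 24 (agrees with the log)
5. x = (23*24 + 11) mod 39 = 17 (agrees with the log)
6. x = (23*17 + 11) mod 39 = 12 (checks out)
7. x = (23*12 + 11) mod 39 = 14 (matches)
8. x = (23*14 + 11) mod 39 = 21 (the entry is off here)
The earliest wrong entry is at step 8: it should read x = 21.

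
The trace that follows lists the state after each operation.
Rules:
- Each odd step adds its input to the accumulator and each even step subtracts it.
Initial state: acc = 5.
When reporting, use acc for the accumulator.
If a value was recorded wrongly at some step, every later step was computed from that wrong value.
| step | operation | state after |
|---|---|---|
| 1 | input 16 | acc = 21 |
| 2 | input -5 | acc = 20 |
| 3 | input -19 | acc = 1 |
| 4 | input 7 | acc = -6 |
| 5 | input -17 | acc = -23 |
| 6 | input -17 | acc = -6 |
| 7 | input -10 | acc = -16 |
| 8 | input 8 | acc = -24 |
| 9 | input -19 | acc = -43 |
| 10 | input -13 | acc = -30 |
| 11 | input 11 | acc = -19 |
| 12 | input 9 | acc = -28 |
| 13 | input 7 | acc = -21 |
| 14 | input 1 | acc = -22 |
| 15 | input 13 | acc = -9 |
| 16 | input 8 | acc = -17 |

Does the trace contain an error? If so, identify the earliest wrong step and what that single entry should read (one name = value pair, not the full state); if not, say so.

step 1: acc = 5 + 16 = 21 -> consistent with the trace
step 2: acc = 21 - -5 = 26 -> this is not what the trace shows
Step 2 is the first one off; corrected, acc = 26.

step 2, acc = 26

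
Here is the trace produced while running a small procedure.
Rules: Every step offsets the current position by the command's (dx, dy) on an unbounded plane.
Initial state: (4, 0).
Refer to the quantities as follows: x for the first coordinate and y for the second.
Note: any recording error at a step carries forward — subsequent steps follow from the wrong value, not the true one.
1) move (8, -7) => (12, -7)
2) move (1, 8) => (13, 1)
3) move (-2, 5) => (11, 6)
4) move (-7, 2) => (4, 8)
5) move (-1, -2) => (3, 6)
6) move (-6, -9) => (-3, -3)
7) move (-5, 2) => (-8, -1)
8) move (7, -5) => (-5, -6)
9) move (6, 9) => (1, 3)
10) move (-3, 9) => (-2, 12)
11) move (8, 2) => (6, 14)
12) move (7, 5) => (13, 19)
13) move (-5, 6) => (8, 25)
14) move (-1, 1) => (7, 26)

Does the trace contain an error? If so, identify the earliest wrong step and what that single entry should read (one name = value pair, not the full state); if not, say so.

step 8, x = -1

Recomputing the run from the initial state:
step 1: x = 12, y = -7
step 2: x = 13, y = 1
step 3: x = 11, y = 6
step 4: x = 4, y = 8
step 5: x = 3, y = 6
step 6: x = -3, y = -3
step 7: x = -8, y = -1
step 8: x = -1, y = -6
step 9: x = 5, y = 3
step 10: x = 2, y = 12
step 11: x = 10, y = 14
step 12: x = 17, y = 19
step 13: x = 12, y = 25
step 14: x = 11, y = 26
The first disagreement with the trace is at step 8, where the value should be x = -1.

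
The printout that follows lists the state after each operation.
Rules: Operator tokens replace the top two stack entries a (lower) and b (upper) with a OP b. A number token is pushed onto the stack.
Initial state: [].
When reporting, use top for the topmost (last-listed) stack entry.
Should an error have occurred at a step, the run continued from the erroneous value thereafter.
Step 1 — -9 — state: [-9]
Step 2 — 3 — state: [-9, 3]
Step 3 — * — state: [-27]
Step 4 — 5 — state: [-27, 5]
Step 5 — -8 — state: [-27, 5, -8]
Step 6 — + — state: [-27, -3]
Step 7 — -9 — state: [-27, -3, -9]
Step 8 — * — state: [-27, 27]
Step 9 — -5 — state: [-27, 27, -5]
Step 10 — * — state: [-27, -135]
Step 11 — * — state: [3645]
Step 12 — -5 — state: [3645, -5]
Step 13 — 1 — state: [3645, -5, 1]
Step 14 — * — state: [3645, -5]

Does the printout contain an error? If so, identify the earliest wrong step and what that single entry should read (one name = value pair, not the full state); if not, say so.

Recomputing the run from the initial state:
step 1: [-9]
step 2: [-9, 3]
step 3: [-27]
step 4: [-27, 5]
step 5: [-27, 5, -8]
step 6: [-27, -3]
step 7: [-27, -3, -9]
step 8: [-27, 27]
step 9: [-27, 27, -5]
step 10: [-27, -135]
step 11: [3645]
step 12: [3645, -5]
step 13: [3645, -5, 1]
step 14: [3645, -5]
This matches the printout at every step.

no error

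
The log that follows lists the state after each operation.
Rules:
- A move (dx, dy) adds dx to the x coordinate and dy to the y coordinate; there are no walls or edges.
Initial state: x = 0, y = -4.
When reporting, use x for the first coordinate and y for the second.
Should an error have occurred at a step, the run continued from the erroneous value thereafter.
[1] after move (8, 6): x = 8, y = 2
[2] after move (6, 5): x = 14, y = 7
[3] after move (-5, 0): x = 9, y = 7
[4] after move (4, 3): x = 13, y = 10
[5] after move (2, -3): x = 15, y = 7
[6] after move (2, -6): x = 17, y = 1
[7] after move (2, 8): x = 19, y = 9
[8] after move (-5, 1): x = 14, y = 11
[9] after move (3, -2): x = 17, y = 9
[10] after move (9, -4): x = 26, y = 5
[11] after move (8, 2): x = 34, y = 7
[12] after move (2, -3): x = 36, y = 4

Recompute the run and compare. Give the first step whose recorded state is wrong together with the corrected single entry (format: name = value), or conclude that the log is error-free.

Step 1: x = 0 + (8) = 8, y = -4 + (6) = 2 — agrees with the log.
Step 2: x = 8 + (6) = 14, y = 2 + (5) = 7 — same as recorded.
Step 3: x = 14 + (-5) = 9, y = 7 + (0) = 7 — checks out.
Step 4: x = 9 + (4) = 13, y = 7 + (3) = 10 — agrees with the log.
Step 5: x = 13 + (2) = 15, y = 10 + (-3) = 7 — same as recorded.
Step 6: x = 15 + (2) = 17, y = 7 + (-6) = 1 — no discrepancy.
Step 7: x = 17 + (2) = 19, y = 1 + (8) = 9 — matches.
Step 8: x = 19 + (-5) = 14, y = 9 + (1) = 10 — first mismatch against the log.
So the first discrepancy is step 8, where the right value is y = 10.

step 8, y = 10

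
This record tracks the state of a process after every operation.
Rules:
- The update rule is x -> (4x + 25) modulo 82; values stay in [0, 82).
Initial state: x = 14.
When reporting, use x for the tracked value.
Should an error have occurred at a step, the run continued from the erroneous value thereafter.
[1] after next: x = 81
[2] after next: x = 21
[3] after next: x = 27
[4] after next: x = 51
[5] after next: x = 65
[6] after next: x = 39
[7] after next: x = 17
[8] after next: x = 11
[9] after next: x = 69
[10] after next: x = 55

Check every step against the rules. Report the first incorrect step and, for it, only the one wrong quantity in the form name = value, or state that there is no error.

no error

Recomputing the run from the initial state:
step 1: x = 81
step 2: x = 21
step 3: x = 27
step 4: x = 51
step 5: x = 65
step 6: x = 39
step 7: x = 17
step 8: x = 11
step 9: x = 69
step 10: x = 55
This matches the record at every step.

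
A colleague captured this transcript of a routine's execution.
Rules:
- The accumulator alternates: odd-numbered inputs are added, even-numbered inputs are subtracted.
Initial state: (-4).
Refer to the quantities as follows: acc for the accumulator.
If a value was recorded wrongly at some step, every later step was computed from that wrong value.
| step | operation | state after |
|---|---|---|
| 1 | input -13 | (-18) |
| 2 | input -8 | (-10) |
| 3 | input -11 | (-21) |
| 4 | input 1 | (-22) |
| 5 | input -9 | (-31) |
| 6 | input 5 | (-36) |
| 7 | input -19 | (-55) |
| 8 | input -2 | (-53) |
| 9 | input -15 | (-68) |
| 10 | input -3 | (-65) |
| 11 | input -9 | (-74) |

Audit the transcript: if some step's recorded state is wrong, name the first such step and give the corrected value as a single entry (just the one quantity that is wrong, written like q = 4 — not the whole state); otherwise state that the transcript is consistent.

step 1, acc = -17

Recomputing the run from the initial state:
step 1: acc = -17
step 2: acc = -9
step 3: acc = -20
step 4: acc = -21
step 5: acc = -30
step 6: acc = -35
step 7: acc = -54
step 8: acc = -52
step 9: acc = -67
step 10: acc = -64
step 11: acc = -73
The first disagreement with the transcript is at step 1, where the value should be acc = -17.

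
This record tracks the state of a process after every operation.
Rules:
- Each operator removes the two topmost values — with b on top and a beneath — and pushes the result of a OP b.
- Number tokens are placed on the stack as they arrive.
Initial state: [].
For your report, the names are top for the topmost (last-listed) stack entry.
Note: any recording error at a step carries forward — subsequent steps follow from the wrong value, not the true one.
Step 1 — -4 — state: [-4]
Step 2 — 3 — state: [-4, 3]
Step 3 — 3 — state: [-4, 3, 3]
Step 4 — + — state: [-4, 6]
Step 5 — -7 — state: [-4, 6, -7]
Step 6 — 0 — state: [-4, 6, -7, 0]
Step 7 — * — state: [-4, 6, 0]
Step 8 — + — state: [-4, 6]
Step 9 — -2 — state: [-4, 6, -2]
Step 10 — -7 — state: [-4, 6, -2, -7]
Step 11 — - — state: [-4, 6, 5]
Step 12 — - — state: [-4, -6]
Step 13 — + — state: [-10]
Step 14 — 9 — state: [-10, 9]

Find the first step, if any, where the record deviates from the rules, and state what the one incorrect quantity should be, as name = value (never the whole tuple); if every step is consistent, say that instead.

Step 1: push -4: top = -4 — confirmed correct.
Step 2: push 3: top = 3 — agrees with the record.
Step 3: push 3: top = 3 — same as recorded.
Step 4: 3 + 3 = 6 — checks out.
Step 5: push -7: top = -7 — confirmed correct.
Step 6: push 0: top = 0 — matches.
Step 7: -7 * 0 = 0 — no discrepancy.
Step 8: 6 + 0 = 6 — exactly as logged.
Step 9: push -2: top = -2 — checks out.
Step 10: push -7: top = -7 — exactly as logged.
Step 11: -2 - -7 = 5 — agrees with the record.
Step 12: 6 - 5 = 1 — not what was recorded.
The earliest wrong entry is at step 12: it should read top = 1.

step 12, top = 1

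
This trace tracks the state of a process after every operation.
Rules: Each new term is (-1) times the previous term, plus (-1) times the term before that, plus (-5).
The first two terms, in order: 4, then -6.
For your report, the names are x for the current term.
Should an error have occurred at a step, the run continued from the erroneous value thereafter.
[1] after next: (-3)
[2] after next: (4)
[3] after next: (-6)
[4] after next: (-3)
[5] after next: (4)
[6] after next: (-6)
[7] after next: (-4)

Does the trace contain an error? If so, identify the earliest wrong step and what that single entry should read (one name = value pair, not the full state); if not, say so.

step 7, x = -3

Recomputing the run from the initial state:
step 1: x = -3
step 2: x = 4
step 3: x = -6
step 4: x = -3
step 5: x = 4
step 6: x = -6
step 7: x = -3
The first disagreement with the trace is at step 7, where the value should be x = -3.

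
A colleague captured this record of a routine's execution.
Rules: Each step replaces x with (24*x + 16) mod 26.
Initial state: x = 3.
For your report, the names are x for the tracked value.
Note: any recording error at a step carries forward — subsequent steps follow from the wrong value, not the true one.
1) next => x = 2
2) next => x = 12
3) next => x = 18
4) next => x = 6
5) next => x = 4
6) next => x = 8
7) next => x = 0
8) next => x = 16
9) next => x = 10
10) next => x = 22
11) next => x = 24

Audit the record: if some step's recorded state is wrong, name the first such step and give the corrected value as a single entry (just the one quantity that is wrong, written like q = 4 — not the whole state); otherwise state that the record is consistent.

step 1, x = 10

Recomputing the run from the initial state:
step 1: x = 10
step 2: x = 22
step 3: x = 24
step 4: x = 20
step 5: x = 2
step 6: x = 12
step 7: x = 18
step 8: x = 6
step 9: x = 4
step 10: x = 8
step 11: x = 0
The first disagreement with the record is at step 1, where the value should be x = 10.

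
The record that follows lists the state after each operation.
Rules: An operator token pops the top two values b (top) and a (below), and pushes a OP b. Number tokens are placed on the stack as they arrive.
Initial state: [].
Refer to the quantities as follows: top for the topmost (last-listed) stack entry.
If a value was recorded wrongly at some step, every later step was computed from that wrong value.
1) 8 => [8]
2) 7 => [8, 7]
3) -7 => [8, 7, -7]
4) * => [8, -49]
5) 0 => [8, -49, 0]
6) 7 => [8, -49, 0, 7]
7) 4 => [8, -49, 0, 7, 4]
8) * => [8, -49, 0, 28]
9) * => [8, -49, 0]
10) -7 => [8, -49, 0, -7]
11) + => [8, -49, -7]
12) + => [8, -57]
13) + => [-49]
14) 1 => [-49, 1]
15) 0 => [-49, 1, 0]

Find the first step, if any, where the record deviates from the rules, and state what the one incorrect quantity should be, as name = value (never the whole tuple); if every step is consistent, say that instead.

Recomputing the run from the initial state:
step 1: [8]
step 2: [8, 7]
step 3: [8, 7, -7]
step 4: [8, -49]
step 5: [8, -49, 0]
step 6: [8, -49, 0, 7]
step 7: [8, -49, 0, 7, 4]
step 8: [8, -49, 0, 28]
step 9: [8, -49, 0]
step 10: [8, -49, 0, -7]
step 11: [8, -49, -7]
step 12: [8, -56]
step 13: [-48]
step 14: [-48, 1]
step 15: [-48, 1, 0]
The first disagreement with the record is at step 12, where the value should be top = -56.

step 12, top = -56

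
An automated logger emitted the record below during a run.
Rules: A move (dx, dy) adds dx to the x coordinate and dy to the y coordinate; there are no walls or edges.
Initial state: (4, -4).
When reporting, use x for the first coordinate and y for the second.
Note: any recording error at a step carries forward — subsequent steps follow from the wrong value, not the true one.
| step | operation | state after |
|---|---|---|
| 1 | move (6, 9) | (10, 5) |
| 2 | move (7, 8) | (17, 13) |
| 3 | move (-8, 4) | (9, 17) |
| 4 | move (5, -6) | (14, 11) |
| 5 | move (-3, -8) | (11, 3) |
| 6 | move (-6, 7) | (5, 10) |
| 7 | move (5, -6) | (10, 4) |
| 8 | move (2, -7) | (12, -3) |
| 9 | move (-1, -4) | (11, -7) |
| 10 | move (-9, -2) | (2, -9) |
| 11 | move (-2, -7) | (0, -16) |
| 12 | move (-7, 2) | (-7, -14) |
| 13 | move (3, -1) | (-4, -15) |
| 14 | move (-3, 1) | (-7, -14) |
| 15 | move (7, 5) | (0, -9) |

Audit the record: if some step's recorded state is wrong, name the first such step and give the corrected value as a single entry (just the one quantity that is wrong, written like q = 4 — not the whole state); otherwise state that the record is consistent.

Recomputing the run from the initial state:
step 1: x = 10, y = 5
step 2: x = 17, y = 13
step 3: x = 9, y = 17
step 4: x = 14, y = 11
step 5: x = 11, y = 3
step 6: x = 5, y = 10
step 7: x = 10, y = 4
step 8: x = 12, y = -3
step 9: x = 11, y = -7
step 10: x = 2, y = -9
step 11: x = 0, y = -16
step 12: x = -7, y = -14
step 13: x = -4, y = -15
step 14: x = -7, y = -14
step 15: x = 0, y = -9
This matches the record at every step.

no error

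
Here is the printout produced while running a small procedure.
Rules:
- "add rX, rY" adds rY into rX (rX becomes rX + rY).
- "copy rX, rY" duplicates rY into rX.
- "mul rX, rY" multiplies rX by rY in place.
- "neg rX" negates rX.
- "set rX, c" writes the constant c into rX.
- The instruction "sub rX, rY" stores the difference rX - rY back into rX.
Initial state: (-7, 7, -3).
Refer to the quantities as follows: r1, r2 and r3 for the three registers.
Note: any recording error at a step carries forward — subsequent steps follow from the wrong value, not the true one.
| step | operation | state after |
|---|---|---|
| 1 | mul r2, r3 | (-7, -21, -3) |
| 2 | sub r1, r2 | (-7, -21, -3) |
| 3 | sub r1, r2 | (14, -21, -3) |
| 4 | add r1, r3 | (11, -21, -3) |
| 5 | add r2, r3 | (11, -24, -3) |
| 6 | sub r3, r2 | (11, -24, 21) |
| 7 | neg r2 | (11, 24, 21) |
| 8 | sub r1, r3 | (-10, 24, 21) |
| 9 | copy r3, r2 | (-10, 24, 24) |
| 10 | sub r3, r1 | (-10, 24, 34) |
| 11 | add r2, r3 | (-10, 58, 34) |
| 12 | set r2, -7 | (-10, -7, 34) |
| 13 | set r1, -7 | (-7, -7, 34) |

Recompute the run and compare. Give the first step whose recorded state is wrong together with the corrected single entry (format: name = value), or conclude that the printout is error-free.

1. r2 = 7 * -3 = -21 (matches)
2. r1 = -7 - -21 = 14 (first mismatch against the printout)
First deviation found at step 2; the corrected entry is r1 = 14.

step 2, r1 = 14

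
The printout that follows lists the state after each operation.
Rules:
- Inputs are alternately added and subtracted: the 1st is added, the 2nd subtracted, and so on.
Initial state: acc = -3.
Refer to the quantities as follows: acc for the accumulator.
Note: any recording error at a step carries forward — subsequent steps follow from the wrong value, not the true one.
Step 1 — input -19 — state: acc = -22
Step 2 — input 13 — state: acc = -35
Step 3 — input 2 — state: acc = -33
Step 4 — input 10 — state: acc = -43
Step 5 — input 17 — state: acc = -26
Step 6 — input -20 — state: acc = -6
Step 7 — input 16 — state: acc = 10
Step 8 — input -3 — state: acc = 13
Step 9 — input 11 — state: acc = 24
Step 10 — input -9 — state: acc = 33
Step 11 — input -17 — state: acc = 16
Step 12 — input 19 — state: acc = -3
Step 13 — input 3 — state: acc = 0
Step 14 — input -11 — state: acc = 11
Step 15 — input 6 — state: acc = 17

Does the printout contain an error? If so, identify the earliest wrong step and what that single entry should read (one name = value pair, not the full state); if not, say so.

Recomputing the run from the initial state:
step 1: acc = -22
step 2: acc = -35
step 3: acc = -33
step 4: acc = -43
step 5: acc = -26
step 6: acc = -6
step 7: acc = 10
step 8: acc = 13
step 9: acc = 24
step 10: acc = 33
step 11: acc = 16
step 12: acc = -3
step 13: acc = 0
step 14: acc = 11
step 15: acc = 17
This matches the printout at every step.

no error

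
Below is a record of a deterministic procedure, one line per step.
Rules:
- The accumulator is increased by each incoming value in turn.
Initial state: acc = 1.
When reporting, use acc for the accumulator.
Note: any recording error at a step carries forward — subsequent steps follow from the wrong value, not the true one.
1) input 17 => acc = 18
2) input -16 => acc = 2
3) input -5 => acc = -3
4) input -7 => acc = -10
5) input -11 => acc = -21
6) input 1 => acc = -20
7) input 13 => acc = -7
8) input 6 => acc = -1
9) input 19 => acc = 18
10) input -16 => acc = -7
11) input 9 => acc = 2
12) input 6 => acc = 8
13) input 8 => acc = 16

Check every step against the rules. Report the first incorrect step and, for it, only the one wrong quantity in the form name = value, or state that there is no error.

1. acc = 1 + 17 = 18 (same as recorded)
2. acc = 18 + -16 = 2 (agrees with the record)
3. acc = 2 + -5 = -3 (confirmed correct)
4. acc = -3 + -7 = -10 (checks out)
5. acc = -10 + -11 = -21 (agrees with the record)
6. acc = -21 + 1 = -20 (same as recorded)
7. acc = -20 + 13 = -7 (confirmed correct)
8. acc = -7 + 6 = -1 (exactly as logged)
9. acc = -1 + 19 = 18 (consistent with the record)
10. acc = 18 + -16 = 2 (the recorded entry deviates here)
Conclusion: step 10 carries the first error; the entry should be acc = 2.

step 10, acc = 2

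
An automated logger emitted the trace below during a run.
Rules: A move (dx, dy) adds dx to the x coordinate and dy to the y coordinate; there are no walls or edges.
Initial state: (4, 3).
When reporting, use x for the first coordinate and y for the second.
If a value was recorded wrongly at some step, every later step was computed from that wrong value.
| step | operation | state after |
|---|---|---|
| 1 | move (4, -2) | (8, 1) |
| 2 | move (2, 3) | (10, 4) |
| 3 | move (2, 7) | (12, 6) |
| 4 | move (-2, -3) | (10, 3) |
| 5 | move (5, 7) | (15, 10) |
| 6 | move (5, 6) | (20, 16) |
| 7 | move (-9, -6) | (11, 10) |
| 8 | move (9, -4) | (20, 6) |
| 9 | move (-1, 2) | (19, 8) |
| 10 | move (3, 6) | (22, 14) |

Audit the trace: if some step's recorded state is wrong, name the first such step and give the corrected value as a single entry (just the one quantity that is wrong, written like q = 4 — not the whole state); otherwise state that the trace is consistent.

step 1: x = 4 + (4) = 8, y = 3 + (-2) = 1 -> consistent with the trace
step 2: x = 8 + (2) = 10, y = 1 + (3) = 4 -> no discrepancy
step 3: x = 10 + (2) = 12, y = 4 + (7) = 11 -> first mismatch against the trace
The earliest wrong entry is at step 3: it should read y = 11.

step 3, y = 11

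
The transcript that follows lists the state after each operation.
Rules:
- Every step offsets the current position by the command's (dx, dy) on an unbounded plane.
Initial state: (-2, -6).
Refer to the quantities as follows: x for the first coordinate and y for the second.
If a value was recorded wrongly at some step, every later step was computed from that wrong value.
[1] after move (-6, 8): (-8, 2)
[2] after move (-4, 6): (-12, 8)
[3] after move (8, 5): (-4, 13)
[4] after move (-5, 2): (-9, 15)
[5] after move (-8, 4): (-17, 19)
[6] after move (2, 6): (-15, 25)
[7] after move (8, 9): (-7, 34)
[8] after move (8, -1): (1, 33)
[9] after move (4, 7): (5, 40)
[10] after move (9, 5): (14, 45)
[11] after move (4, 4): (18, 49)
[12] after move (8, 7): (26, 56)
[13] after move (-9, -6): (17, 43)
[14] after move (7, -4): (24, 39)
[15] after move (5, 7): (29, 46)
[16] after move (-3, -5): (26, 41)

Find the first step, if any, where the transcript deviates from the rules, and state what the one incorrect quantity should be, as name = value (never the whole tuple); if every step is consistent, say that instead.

Step 1: x = -2 + (-6) = -8, y = -6 + (8) = 2 — checks out.
Step 2: x = -8 + (-4) = -12, y = 2 + (6) = 8 — no discrepancy.
Step 3: x = -12 + (8) = -4, y = 8 + (5) = 13 — confirmed correct.
Step 4: x = -4 + (-5) = -9, y = 13 + (2) = 15 — matches.
Step 5: x = -9 + (-8) = -17, y = 15 + (4) = 19 — no discrepancy.
Step 6: x = -17 + (2) = -15, y = 19 + (6) = 25 — same as recorded.
Step 7: x = -15 + (8) = -7, y = 25 + (9) = 34 — exactly as logged.
Step 8: x = -7 + (8) = 1, y = 34 + (-1) = 33 — checks out.
Step 9: x = 1 + (4) = 5, y = 33 + (7) = 40 — same as recorded.
Step 10: x = 5 + (9) = 14, y = 40 + (5) = 45 — same as recorded.
Step 11: x = 14 + (4) = 18, y = 45 + (4) = 49 — matches.
Step 12: x = 18 + (8) = 26, y = 49 + (7) = 56 — matches.
Step 13: x = 26 + (-9) = 17, y = 56 + (-6) = 50 — this is not what the transcript shows.
First incorrect step: 13; the correct value is y = 50.

step 13, y = 50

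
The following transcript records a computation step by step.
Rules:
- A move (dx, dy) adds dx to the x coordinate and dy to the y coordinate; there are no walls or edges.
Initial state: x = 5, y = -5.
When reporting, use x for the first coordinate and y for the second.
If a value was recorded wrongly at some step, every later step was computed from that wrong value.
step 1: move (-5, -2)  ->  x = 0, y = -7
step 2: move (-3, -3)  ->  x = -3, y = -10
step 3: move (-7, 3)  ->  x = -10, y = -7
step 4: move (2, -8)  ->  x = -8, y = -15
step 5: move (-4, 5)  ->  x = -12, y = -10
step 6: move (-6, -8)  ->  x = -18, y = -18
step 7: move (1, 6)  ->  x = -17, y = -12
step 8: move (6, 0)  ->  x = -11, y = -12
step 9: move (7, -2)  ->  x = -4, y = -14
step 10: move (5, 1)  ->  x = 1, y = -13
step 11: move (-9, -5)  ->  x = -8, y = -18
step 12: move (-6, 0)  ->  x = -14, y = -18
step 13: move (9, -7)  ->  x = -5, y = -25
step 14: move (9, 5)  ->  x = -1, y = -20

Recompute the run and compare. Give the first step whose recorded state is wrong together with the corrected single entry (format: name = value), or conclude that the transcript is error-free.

step 14, x = 4

1. x = 5 + (-5) = 0, y = -5 + (-2) = -7 (verified)
2. x = 0 + (-3) = -3, y = -7 + (-3) = -10 (consistent with the transcript)
3. x = -3 + (-7) = -10, y = -10 + (3) = -7 (confirmed correct)
4. x = -10 + (2) = -8, y = -7 + (-8) = -15 (verified)
5. x = -8 + (-4) = -12, y = -15 + (5) = -10 (same as recorded)
6. x = -12 + (-6) = -18, y = -10 + (-8) = -18 (confirmed correct)
7. x = -18 + (1) = -17, y = -18 + (6) = -12 (consistent with the transcript)
8. x = -17 + (6) = -11, y = -12 + (0) = -12 (checks out)
9. x = -11 + (7) = -4, y = -12 + (-2) = -14 (same as recorded)
10. x = -4 + (5) = 1, y = -14 + (1) = -13 (matches)
11. x = 1 + (-9) = -8, y = -13 + (-5) = -18 (exactly as logged)
12. x = -8 + (-6) = -14, y = -18 + (0) = -18 (same as recorded)
13. x = -14 + (9) = -5, y = -18 + (-7) = -25 (verified)
14. x = -5 + (9) = 4, y = -25 + (5) = -20 (first mismatch against the transcript)
The audit stops at step 14: the recorded entry is wrong and should be x = 4.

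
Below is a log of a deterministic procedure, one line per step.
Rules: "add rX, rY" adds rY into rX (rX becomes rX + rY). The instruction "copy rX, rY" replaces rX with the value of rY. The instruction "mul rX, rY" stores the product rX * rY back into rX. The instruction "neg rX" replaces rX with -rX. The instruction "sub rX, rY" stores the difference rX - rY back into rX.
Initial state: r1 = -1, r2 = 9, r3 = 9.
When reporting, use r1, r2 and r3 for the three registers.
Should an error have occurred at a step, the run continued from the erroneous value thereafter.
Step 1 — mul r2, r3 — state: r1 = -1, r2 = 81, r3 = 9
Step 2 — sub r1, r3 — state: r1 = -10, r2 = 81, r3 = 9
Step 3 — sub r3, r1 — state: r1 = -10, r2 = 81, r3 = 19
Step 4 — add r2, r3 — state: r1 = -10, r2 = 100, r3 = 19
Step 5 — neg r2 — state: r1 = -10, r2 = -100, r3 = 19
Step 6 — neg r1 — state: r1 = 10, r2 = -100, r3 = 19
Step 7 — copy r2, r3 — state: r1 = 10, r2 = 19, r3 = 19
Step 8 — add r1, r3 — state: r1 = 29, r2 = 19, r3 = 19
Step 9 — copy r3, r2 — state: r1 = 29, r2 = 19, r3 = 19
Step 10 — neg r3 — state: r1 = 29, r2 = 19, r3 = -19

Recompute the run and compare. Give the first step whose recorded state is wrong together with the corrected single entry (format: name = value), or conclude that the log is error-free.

no error

step 1: r2 = 9 * 9 = 81 -> verified
step 2: r1 = -1 - 9 = -10 -> agrees with the log
step 3: r3 = 9 - -10 = 19 -> consistent with the log
step 4: r2 = 81 + 19 = 100 -> verified
step 5: r2 = -(100) = -100 -> in agreement
step 6: r1 = -(-10) = 10 -> agrees with the log
step 7: r2 = 19 -> no discrepancy
step 8: r1 = 10 + 19 = 29 -> matches
step 9: r3 = 19 -> confirmed correct
step 10: r3 = -(19) = -19 -> exactly as logged
Each recorded entry agrees with the recomputation.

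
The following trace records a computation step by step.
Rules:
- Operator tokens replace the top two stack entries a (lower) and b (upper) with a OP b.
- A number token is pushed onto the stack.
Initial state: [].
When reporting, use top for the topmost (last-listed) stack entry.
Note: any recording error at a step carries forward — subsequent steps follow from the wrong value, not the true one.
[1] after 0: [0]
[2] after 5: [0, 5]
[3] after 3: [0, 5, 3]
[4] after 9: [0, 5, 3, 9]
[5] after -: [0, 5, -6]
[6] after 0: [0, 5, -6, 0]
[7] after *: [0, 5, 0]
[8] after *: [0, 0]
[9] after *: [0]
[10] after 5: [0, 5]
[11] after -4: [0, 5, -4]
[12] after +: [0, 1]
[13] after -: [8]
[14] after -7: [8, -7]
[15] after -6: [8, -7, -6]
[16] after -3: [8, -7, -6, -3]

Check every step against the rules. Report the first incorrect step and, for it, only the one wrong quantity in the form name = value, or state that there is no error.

Recomputing the run from the initial state:
step 1: [0]
step 2: [0, 5]
step 3: [0, 5, 3]
step 4: [0, 5, 3, 9]
step 5: [0, 5, -6]
step 6: [0, 5, -6, 0]
step 7: [0, 5, 0]
step 8: [0, 0]
step 9: [0]
step 10: [0, 5]
step 11: [0, 5, -4]
step 12: [0, 1]
step 13: [-1]
step 14: [-1, -7]
step 15: [-1, -7, -6]
step 16: [-1, -7, -6, -3]
The first disagreement with the trace is at step 13, where the value should be top = -1.

step 13, top = -1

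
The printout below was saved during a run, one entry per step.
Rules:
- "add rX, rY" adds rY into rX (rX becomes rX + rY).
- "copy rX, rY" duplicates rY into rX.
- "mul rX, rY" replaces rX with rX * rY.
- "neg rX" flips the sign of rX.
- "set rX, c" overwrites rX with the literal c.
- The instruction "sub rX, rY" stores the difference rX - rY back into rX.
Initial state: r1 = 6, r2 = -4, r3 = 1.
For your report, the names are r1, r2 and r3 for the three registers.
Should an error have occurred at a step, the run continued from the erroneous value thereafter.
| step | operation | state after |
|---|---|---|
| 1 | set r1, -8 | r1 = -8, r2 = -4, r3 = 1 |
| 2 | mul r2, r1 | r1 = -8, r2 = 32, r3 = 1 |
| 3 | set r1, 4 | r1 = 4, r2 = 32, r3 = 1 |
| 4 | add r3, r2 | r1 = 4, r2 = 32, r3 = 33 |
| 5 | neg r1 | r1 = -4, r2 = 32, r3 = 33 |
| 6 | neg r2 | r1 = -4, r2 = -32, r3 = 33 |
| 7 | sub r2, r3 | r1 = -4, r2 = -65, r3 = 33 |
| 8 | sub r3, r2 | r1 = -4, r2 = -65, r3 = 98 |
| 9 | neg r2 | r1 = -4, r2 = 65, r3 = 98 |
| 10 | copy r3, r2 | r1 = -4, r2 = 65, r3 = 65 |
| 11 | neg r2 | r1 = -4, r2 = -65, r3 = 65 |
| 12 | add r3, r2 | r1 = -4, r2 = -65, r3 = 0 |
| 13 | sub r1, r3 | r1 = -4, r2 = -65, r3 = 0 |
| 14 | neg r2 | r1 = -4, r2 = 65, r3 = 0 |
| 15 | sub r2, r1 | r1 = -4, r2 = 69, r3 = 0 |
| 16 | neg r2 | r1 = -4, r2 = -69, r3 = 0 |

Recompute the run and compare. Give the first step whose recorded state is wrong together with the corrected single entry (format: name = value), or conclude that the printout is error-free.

no error

Step 1: r1 = -8 — no discrepancy.
Step 2: r2 = -4 * -8 = 32 — no discrepancy.
Step 3: r1 = 4 — confirmed correct.
Step 4: r3 = 1 + 32 = 33 — consistent with the printout.
Step 5: r1 = -(4) = -4 — same as recorded.
Step 6: r2 = -(32) = -32 — no discrepancy.
Step 7: r2 = -32 - 33 = -65 — verified.
Step 8: r3 = 33 - -65 = 98 — checks out.
Step 9: r2 = -(-65) = 65 — consistent with the printout.
Step 10: r3 = 65 — verified.
Step 11: r2 = -(65) = -65 — verified.
Step 12: r3 = 65 + -65 = 0 — no discrepancy.
Step 13: r1 = -4 - 0 = -4 — verified.
Step 14: r2 = -(-65) = 65 — agrees with the printout.
Step 15: r2 = 65 - -4 = 69 — consistent with the printout.
Step 16: r2 = -(69) = -69 — same as recorded.
No step deviates from the rules.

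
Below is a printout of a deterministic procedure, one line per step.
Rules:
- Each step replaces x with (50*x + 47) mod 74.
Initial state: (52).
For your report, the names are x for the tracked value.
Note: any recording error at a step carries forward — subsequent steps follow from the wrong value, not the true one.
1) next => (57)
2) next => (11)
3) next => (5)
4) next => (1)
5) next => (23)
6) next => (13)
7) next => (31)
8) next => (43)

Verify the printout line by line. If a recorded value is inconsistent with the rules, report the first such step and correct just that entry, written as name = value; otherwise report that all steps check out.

Step 1: x = (50*52 + 47) mod 74 = 57 — verified.
Step 2: x = (50*57 + 47) mod 74 = 11 — consistent with the printout.
Step 3: x = (50*11 + 47) mod 74 = 5 — matches.
Step 4: x = (50*5 + 47) mod 74 = 1 — checks out.
Step 5: x = (50*1 + 47) mod 74 = 23 — no discrepancy.
Step 6: x = (50*23 + 47) mod 74 = 13 — no discrepancy.
Step 7: x = (50*13 + 47) mod 74 = 31 — in agreement.
Step 8: x = (50*31 + 47) mod 74 = 43 — no discrepancy.
The whole run recomputes cleanly — no discrepancies.

no error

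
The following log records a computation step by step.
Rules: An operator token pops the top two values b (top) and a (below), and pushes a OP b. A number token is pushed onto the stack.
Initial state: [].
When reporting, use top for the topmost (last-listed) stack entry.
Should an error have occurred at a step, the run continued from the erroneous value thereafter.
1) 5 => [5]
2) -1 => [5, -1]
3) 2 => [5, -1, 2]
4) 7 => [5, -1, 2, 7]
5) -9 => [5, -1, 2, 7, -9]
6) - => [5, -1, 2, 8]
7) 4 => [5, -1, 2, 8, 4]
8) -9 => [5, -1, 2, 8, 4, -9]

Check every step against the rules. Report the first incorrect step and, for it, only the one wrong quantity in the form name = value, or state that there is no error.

step 6, top = 16

step 1: push 5: top = 5 -> same as recorded
step 2: push -1: top = -1 -> verified
step 3: push 2: top = 2 -> same as recorded
step 4: push 7: top = 7 -> no discrepancy
step 5: push -9: top = -9 -> no discrepancy
step 6: 7 - -9 = 16 -> the entry is off here
First deviation found at step 6; the corrected entry is top = 16.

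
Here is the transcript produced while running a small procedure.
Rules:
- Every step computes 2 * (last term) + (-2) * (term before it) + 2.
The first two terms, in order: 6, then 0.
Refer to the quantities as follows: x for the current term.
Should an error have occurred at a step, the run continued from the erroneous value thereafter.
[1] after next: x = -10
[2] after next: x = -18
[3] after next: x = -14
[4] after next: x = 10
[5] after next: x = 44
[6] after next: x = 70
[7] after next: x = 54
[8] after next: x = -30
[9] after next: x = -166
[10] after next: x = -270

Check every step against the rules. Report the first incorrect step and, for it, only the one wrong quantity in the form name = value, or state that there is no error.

step 5, x = 50

1. x = 2*(0) + (-2)*(6) + (2) = -10 (consistent with the transcript)
2. x = 2*(-10) + (-2)*(0) + (2) = -18 (matches)
3. x = 2*(-18) + (-2)*(-10) + (2) = -14 (confirmed correct)
4. x = 2*(-14) + (-2)*(-18) + (2) = 10 (matches)
5. x = 2*(10) + (-2)*(-14) + (2) = 50 (the transcript has a different value)
The earliest wrong entry is at step 5: it should read x = 50.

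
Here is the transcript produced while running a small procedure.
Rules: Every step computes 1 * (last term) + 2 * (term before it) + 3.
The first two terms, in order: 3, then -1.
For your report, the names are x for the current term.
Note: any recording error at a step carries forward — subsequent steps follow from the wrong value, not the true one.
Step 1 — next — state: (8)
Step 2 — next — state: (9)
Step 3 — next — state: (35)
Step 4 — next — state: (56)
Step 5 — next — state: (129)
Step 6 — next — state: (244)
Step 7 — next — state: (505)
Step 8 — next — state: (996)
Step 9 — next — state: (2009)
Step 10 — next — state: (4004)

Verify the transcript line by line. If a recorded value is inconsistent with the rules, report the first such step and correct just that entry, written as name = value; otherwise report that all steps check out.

step 3, x = 28

Recomputing the run from the initial state:
step 1: x = 8
step 2: x = 9
step 3: x = 28
step 4: x = 49
step 5: x = 108
step 6: x = 209
step 7: x = 428
step 8: x = 849
step 9: x = 1708
step 10: x = 3409
The first disagreement with the transcript is at step 3, where the value should be x = 28.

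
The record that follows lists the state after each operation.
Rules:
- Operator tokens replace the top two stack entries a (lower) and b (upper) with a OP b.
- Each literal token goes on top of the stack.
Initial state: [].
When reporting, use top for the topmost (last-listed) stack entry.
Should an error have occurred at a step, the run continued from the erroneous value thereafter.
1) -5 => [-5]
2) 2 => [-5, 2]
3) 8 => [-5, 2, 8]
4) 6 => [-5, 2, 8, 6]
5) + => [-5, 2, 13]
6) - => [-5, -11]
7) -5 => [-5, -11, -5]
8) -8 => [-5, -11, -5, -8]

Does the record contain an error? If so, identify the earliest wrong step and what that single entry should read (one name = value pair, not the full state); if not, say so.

step 5, top = 14

Recomputing the run from the initial state:
step 1: [-5]
step 2: [-5, 2]
step 3: [-5, 2, 8]
step 4: [-5, 2, 8, 6]
step 5: [-5, 2, 14]
step 6: [-5, -12]
step 7: [-5, -12, -5]
step 8: [-5, -12, -5, -8]
The first disagreement with the record is at step 5, where the value should be top = 14.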